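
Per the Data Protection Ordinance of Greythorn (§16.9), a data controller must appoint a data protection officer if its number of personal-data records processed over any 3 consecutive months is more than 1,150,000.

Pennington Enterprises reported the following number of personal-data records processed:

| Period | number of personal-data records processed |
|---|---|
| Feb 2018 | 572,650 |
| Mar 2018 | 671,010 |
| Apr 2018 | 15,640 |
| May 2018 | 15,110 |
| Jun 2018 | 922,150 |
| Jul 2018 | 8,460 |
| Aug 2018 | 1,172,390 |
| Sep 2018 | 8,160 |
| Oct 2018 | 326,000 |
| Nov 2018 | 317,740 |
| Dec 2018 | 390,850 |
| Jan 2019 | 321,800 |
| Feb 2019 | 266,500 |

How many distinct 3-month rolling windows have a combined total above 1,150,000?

4

Feb 2018–Apr 2018: 572,650 + 671,010 + 15,640 = 1,259,300 (over)
Mar 2018–May 2018: 671,010 + 15,640 + 15,110 = 701,760 (under)
Apr 2018–Jun 2018: 15,640 + 15,110 + 922,150 = 952,900 (under)
May 2018–Jul 2018: 15,110 + 922,150 + 8,460 = 945,720 (under)
Jun 2018–Aug 2018: 922,150 + 8,460 + 1,172,390 = 2,103,000 (over)
Jul 2018–Sep 2018: 8,460 + 1,172,390 + 8,160 = 1,189,010 (over)
Aug 2018–Oct 2018: 1,172,390 + 8,160 + 326,000 = 1,506,550 (over)
Sep 2018–Nov 2018: 8,160 + 326,000 + 317,740 = 651,900 (under)
Oct 2018–Dec 2018: 326,000 + 317,740 + 390,850 = 1,034,590 (under)
Nov 2018–Jan 2019: 317,740 + 390,850 + 321,800 = 1,030,390 (under)
Dec 2018–Feb 2019: 390,850 + 321,800 + 266,500 = 979,150 (under)
4 windows exceed the threshold.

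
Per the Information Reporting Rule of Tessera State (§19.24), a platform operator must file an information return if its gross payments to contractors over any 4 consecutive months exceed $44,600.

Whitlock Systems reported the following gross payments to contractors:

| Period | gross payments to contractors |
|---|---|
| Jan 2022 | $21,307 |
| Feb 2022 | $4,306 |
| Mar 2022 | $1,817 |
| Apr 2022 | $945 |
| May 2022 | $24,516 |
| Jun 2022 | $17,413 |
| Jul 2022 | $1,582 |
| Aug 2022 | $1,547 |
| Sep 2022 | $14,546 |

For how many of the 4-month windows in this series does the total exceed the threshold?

Jan 2022–Apr 2022: $21,307 + $4,306 + $1,817 + $945 = $28,375 (under)
Feb 2022–May 2022: $4,306 + $1,817 + $945 + $24,516 = $31,584 (under)
Mar 2022–Jun 2022: $1,817 + $945 + $24,516 + $17,413 = $44,691 (over)
Apr 2022–Jul 2022: $945 + $24,516 + $17,413 + $1,582 = $44,456 (under)
May 2022–Aug 2022: $24,516 + $17,413 + $1,582 + $1,547 = $45,058 (over)
Jun 2022–Sep 2022: $17,413 + $1,582 + $1,547 + $14,546 = $35,088 (under)
2 windows exceed the threshold.

2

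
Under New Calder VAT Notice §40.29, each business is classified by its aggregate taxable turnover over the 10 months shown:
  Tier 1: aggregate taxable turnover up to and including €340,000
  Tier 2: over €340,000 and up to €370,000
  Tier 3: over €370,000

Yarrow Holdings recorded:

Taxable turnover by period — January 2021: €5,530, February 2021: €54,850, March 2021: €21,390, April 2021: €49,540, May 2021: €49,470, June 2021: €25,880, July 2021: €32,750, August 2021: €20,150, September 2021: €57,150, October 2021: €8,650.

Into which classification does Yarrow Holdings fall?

Aggregate taxable turnover: €5,530 + €54,850 + €21,390 + €49,540 + €49,470 + €25,880 + €32,750 + €20,150 + €57,150 + €8,650 = €325,360.
€325,360 ≤ €340,000, so Tier 1 applies.

Tier 1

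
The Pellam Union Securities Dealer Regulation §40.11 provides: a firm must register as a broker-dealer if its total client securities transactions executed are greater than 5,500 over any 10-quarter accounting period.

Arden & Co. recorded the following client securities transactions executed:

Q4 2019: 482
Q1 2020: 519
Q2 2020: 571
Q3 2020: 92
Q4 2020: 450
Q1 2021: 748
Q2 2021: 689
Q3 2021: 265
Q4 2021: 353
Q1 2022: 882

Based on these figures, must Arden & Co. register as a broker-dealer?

No

Total client securities transactions executed: 482 + 519 + 571 + 92 + 450 + 748 + 689 + 265 + 353 + 882 = 5,051.
5,051 ≤ 5,500, so the threshold is not exceeded.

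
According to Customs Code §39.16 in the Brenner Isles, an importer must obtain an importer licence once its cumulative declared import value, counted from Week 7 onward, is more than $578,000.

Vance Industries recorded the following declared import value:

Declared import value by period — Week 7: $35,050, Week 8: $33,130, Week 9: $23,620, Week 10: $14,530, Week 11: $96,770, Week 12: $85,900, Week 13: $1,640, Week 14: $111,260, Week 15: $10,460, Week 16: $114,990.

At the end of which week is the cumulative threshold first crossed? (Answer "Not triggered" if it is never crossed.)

Through Week 7: $35,050
Through Week 8: $68,180
Through Week 9: $91,800
Through Week 10: $106,330
Through Week 11: $203,100
Through Week 12: $289,000
Through Week 13: $290,640
Through Week 14: $401,900
Through Week 15: $412,360
Through Week 16: $527,350
Final cumulative total $527,350 ≤ $578,000; the threshold is never exceeded.

Not triggered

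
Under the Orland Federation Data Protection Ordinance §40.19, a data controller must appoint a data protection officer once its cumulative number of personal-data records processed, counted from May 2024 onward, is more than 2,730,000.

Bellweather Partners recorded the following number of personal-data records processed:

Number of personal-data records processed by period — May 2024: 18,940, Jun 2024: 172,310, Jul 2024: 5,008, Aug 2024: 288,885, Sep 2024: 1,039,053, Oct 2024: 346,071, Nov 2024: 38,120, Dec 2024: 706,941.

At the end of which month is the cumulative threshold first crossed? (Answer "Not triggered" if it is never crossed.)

Not triggered

Through May 2024: 18,940
Through Jun 2024: 191,250
Through Jul 2024: 196,258
Through Aug 2024: 485,143
Through Sep 2024: 1,524,196
Through Oct 2024: 1,870,267
Through Nov 2024: 1,908,387
Through Dec 2024: 2,615,328
Final cumulative total 2,615,328 ≤ 2,730,000; the threshold is never exceeded.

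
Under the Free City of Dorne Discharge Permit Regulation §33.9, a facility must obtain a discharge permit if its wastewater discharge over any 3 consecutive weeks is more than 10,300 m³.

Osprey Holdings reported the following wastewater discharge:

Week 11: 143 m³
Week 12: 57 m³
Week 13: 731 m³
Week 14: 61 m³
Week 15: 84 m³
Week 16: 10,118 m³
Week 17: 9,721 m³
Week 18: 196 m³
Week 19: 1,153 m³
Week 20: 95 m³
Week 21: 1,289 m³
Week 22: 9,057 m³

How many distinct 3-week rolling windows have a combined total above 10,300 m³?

Week 11–Week 13: 143 m³ + 57 m³ + 731 m³ = 931 m³ (under)
Week 12–Week 14: 57 m³ + 731 m³ + 61 m³ = 849 m³ (under)
Week 13–Week 15: 731 m³ + 61 m³ + 84 m³ = 876 m³ (under)
Week 14–Week 16: 61 m³ + 84 m³ + 10,118 m³ = 10,263 m³ (under)
Week 15–Week 17: 84 m³ + 10,118 m³ + 9,721 m³ = 19,923 m³ (over)
Week 16–Week 18: 10,118 m³ + 9,721 m³ + 196 m³ = 20,035 m³ (over)
Week 17–Week 19: 9,721 m³ + 196 m³ + 1,153 m³ = 11,070 m³ (over)
Week 18–Week 20: 196 m³ + 1,153 m³ + 95 m³ = 1,444 m³ (under)
Week 19–Week 21: 1,153 m³ + 95 m³ + 1,289 m³ = 2,537 m³ (under)
Week 20–Week 22: 95 m³ + 1,289 m³ + 9,057 m³ = 10,441 m³ (over)
4 windows exceed the threshold.

4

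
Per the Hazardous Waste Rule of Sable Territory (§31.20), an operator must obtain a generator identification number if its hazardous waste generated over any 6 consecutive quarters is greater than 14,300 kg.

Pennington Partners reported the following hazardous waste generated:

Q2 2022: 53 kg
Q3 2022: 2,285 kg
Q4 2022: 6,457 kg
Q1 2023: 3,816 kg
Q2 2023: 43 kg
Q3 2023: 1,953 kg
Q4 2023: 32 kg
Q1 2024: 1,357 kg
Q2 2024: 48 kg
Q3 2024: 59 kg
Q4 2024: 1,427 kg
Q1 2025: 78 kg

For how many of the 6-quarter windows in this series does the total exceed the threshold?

Q2 2022–Q3 2023: 53 kg + 2,285 kg + 6,457 kg + 3,816 kg + 43 kg + 1,953 kg = 14,607 kg (over)
Q3 2022–Q4 2023: 2,285 kg + 6,457 kg + 3,816 kg + 43 kg + 1,953 kg + 32 kg = 14,586 kg (over)
Q4 2022–Q1 2024: 6,457 kg + 3,816 kg + 43 kg + 1,953 kg + 32 kg + 1,357 kg = 13,658 kg (under)
Q1 2023–Q2 2024: 3,816 kg + 43 kg + 1,953 kg + 32 kg + 1,357 kg + 48 kg = 7,249 kg (under)
Q2 2023–Q3 2024: 43 kg + 1,953 kg + 32 kg + 1,357 kg + 48 kg + 59 kg = 3,492 kg (under)
Q3 2023–Q4 2024: 1,953 kg + 32 kg + 1,357 kg + 48 kg + 59 kg + 1,427 kg = 4,876 kg (under)
Q4 2023–Q1 2025: 32 kg + 1,357 kg + 48 kg + 59 kg + 1,427 kg + 78 kg = 3,001 kg (under)
2 windows exceed the threshold.

2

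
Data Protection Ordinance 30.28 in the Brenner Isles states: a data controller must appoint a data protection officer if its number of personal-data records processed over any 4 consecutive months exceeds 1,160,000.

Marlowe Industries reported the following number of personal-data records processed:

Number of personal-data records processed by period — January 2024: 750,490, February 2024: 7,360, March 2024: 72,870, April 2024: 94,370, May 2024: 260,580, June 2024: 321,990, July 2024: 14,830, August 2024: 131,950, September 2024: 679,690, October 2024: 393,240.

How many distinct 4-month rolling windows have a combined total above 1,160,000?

1

January 2024–April 2024: 750,490 + 7,360 + 72,870 + 94,370 = 925,090 (under)
February 2024–May 2024: 7,360 + 72,870 + 94,370 + 260,580 = 435,180 (under)
March 2024–June 2024: 72,870 + 94,370 + 260,580 + 321,990 = 749,810 (under)
April 2024–July 2024: 94,370 + 260,580 + 321,990 + 14,830 = 691,770 (under)
May 2024–August 2024: 260,580 + 321,990 + 14,830 + 131,950 = 729,350 (under)
June 2024–September 2024: 321,990 + 14,830 + 131,950 + 679,690 = 1,148,460 (under)
July 2024–October 2024: 14,830 + 131,950 + 679,690 + 393,240 = 1,219,710 (over)
1 window exceeds the threshold.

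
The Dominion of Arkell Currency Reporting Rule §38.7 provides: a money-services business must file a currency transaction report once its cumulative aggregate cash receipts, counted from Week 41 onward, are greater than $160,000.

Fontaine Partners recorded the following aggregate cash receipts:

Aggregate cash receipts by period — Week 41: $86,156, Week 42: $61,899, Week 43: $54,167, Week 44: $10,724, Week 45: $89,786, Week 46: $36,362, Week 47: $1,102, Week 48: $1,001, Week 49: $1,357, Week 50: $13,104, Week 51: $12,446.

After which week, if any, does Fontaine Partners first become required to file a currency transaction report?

Through Week 41: $86,156
Through Week 42: $148,055
Through Week 43: $202,222 ← exceeds threshold

Week 43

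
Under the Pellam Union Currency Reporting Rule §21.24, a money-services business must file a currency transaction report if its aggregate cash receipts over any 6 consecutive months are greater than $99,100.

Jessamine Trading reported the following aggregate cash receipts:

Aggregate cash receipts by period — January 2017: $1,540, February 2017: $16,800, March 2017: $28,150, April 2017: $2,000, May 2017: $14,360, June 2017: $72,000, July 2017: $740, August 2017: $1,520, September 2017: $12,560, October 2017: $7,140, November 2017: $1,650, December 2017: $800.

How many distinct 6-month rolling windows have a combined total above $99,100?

5

January 2017–June 2017: $1,540 + $16,800 + $28,150 + $2,000 + $14,360 + $72,000 = $134,850 (over)
February 2017–July 2017: $16,800 + $28,150 + $2,000 + $14,360 + $72,000 + $740 = $134,050 (over)
March 2017–August 2017: $28,150 + $2,000 + $14,360 + $72,000 + $740 + $1,520 = $118,770 (over)
April 2017–September 2017: $2,000 + $14,360 + $72,000 + $740 + $1,520 + $12,560 = $103,180 (over)
May 2017–October 2017: $14,360 + $72,000 + $740 + $1,520 + $12,560 + $7,140 = $108,320 (over)
June 2017–November 2017: $72,000 + $740 + $1,520 + $12,560 + $7,140 + $1,650 = $95,610 (under)
July 2017–December 2017: $740 + $1,520 + $12,560 + $7,140 + $1,650 + $800 = $24,410 (under)
5 windows exceed the threshold.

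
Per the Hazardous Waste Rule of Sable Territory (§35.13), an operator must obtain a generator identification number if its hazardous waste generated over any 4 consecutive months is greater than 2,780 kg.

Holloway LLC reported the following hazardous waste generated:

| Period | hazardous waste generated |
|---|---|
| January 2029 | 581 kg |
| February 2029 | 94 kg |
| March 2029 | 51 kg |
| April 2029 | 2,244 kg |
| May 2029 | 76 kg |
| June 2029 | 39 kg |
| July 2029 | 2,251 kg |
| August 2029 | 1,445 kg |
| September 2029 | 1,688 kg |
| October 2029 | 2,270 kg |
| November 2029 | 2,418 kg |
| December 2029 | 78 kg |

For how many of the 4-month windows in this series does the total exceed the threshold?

January 2029–April 2029: 581 kg + 94 kg + 51 kg + 2,244 kg = 2,970 kg (over)
February 2029–May 2029: 94 kg + 51 kg + 2,244 kg + 76 kg = 2,465 kg (under)
March 2029–June 2029: 51 kg + 2,244 kg + 76 kg + 39 kg = 2,410 kg (under)
April 2029–July 2029: 2,244 kg + 76 kg + 39 kg + 2,251 kg = 4,610 kg (over)
May 2029–August 2029: 76 kg + 39 kg + 2,251 kg + 1,445 kg = 3,811 kg (over)
June 2029–September 2029: 39 kg + 2,251 kg + 1,445 kg + 1,688 kg = 5,423 kg (over)
July 2029–October 2029: 2,251 kg + 1,445 kg + 1,688 kg + 2,270 kg = 7,654 kg (over)
August 2029–November 2029: 1,445 kg + 1,688 kg + 2,270 kg + 2,418 kg = 7,821 kg (over)
September 2029–December 2029: 1,688 kg + 2,270 kg + 2,418 kg + 78 kg = 6,454 kg (over)
7 windows exceed the threshold.

7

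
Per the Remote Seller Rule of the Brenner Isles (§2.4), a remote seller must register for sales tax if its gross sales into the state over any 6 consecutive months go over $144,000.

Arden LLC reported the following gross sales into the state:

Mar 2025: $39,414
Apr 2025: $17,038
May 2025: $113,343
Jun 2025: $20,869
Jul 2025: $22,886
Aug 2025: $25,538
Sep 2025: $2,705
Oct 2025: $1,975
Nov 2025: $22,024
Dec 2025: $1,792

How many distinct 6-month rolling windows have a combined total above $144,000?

3

Mar 2025–Aug 2025: $39,414 + $17,038 + $113,343 + $20,869 + $22,886 + $25,538 = $239,088 (over)
Apr 2025–Sep 2025: $17,038 + $113,343 + $20,869 + $22,886 + $25,538 + $2,705 = $202,379 (over)
May 2025–Oct 2025: $113,343 + $20,869 + $22,886 + $25,538 + $2,705 + $1,975 = $187,316 (over)
Jun 2025–Nov 2025: $20,869 + $22,886 + $25,538 + $2,705 + $1,975 + $22,024 = $95,997 (under)
Jul 2025–Dec 2025: $22,886 + $25,538 + $2,705 + $1,975 + $22,024 + $1,792 = $76,920 (under)
3 windows exceed the threshold.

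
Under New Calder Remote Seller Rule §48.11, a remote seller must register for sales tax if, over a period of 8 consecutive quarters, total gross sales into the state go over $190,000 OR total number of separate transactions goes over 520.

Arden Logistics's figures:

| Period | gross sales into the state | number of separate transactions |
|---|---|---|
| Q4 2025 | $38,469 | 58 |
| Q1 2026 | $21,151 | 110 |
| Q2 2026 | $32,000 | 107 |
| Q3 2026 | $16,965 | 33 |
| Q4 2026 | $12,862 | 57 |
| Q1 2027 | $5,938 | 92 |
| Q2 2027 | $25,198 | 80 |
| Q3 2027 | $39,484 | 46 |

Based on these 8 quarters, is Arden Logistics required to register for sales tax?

Total gross sales into the state: $38,469 + $21,151 + $32,000 + $16,965 + $12,862 + $5,938 + $25,198 + $39,484 = $192,067 (> $190,000).
Total number of separate transactions: 58 + 110 + 107 + 33 + 57 + 92 + 80 + 46 = 583 (> 520).
The test is 'or': at least one threshold is exceeded.

Yes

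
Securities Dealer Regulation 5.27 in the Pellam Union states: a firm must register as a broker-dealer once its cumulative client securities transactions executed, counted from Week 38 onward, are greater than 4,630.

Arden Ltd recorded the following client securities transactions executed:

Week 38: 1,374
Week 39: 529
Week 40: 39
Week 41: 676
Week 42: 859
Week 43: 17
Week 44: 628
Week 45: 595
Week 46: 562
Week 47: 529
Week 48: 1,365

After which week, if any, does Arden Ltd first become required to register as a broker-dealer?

Through Week 38: 1,374
Through Week 39: 1,903
Through Week 40: 1,942
Through Week 41: 2,618
Through Week 42: 3,477
Through Week 43: 3,494
Through Week 44: 4,122
Through Week 45: 4,717 ← exceeds threshold

Week 45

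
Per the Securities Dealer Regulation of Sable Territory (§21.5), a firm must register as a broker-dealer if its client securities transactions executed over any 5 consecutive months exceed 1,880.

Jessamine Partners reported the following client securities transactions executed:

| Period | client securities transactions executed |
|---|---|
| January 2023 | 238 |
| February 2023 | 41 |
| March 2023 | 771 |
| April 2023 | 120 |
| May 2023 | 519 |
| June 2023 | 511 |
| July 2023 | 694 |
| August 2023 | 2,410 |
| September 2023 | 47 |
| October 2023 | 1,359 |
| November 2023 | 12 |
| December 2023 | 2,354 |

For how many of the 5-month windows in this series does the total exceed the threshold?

January 2023–May 2023: 238 + 41 + 771 + 120 + 519 = 1,689 (under)
February 2023–June 2023: 41 + 771 + 120 + 519 + 511 = 1,962 (over)
March 2023–July 2023: 771 + 120 + 519 + 511 + 694 = 2,615 (over)
April 2023–August 2023: 120 + 519 + 511 + 694 + 2,410 = 4,254 (over)
May 2023–September 2023: 519 + 511 + 694 + 2,410 + 47 = 4,181 (over)
June 2023–October 2023: 511 + 694 + 2,410 + 47 + 1,359 = 5,021 (over)
July 2023–November 2023: 694 + 2,410 + 47 + 1,359 + 12 = 4,522 (over)
August 2023–December 2023: 2,410 + 47 + 1,359 + 12 + 2,354 = 6,182 (over)
7 windows exceed the threshold.

7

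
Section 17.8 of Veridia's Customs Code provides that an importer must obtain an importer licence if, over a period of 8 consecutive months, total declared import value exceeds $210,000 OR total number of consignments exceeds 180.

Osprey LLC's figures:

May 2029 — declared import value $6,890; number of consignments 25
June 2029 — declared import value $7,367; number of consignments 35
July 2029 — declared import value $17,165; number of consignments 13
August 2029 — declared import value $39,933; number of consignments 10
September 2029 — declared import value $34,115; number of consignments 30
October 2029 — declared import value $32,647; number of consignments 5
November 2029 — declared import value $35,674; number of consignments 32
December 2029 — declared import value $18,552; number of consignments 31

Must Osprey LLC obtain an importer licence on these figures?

Total declared import value: $6,890 + $7,367 + $17,165 + $39,933 + $34,115 + $32,647 + $35,674 + $18,552 = $192,343 (≤ $210,000).
Total number of consignments: 25 + 35 + 13 + 10 + 30 + 5 + 32 + 31 = 181 (> 180).
The test is 'or': at least one threshold is exceeded.

Yes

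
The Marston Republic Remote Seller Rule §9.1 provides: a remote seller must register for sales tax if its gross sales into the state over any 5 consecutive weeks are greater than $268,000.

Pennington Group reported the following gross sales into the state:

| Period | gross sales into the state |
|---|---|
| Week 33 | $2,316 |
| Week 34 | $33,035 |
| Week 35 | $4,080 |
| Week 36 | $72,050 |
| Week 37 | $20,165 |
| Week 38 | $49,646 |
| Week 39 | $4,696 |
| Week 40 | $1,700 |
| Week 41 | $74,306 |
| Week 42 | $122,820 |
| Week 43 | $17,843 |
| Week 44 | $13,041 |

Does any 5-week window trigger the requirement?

Week 33–Week 37: $2,316 + $33,035 + $4,080 + $72,050 + $20,165 = $131,646 (under)
Week 34–Week 38: $33,035 + $4,080 + $72,050 + $20,165 + $49,646 = $178,976 (under)
Week 35–Week 39: $4,080 + $72,050 + $20,165 + $49,646 + $4,696 = $150,637 (under)
Week 36–Week 40: $72,050 + $20,165 + $49,646 + $4,696 + $1,700 = $148,257 (under)
Week 37–Week 41: $20,165 + $49,646 + $4,696 + $1,700 + $74,306 = $150,513 (under)
Week 38–Week 42: $49,646 + $4,696 + $1,700 + $74,306 + $122,820 = $253,168 (under)
Week 39–Week 43: $4,696 + $1,700 + $74,306 + $122,820 + $17,843 = $221,365 (under)
Week 40–Week 44: $1,700 + $74,306 + $122,820 + $17,843 + $13,041 = $229,710 (under)
No window exceeds $268,000.

No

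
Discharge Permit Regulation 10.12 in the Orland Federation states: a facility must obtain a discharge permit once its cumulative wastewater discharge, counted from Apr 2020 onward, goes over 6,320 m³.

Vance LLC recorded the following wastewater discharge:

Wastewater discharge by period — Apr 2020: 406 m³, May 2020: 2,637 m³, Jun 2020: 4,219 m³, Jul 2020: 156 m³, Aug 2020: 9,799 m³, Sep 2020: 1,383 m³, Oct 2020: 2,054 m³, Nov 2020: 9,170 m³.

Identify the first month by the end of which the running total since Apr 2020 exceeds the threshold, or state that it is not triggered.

Jun 2020

Through Apr 2020: 406 m³
Through May 2020: 3,043 m³
Through Jun 2020: 7,262 m³ ← exceeds threshold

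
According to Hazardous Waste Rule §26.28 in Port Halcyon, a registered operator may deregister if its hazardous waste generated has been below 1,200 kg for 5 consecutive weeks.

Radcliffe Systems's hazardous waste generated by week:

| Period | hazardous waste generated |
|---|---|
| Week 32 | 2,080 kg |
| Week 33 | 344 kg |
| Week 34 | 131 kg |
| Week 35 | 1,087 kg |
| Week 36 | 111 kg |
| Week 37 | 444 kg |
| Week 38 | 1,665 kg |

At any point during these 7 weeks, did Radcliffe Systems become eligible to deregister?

Yes

Weeks below 1,200 kg: Week 33, Week 34, Week 35, Week 36, Week 37.
Longest run of consecutive weeks below the threshold: 5.
5 ≥ 5, so Radcliffe Systems became eligible.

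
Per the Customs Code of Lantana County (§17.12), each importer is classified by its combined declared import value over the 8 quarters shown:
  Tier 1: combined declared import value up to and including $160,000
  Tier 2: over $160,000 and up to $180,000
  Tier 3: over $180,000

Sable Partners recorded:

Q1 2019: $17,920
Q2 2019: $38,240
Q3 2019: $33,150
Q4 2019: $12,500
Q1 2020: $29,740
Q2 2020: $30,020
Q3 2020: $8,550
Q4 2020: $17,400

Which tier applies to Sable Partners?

Tier 3

Combined declared import value: $17,920 + $38,240 + $33,150 + $12,500 + $29,740 + $30,020 + $8,550 + $17,400 = $187,520.
$187,520 > $180,000, so Tier 3 applies.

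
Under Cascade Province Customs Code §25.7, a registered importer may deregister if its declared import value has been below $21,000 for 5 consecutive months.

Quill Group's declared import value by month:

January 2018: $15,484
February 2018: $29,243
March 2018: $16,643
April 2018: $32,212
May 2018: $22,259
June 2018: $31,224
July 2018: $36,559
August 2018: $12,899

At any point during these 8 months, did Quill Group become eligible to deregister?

No

Months below $21,000: January 2018, March 2018, August 2018.
Longest run of consecutive months below the threshold: 1.
1 < 5, so Quill Group never became eligible.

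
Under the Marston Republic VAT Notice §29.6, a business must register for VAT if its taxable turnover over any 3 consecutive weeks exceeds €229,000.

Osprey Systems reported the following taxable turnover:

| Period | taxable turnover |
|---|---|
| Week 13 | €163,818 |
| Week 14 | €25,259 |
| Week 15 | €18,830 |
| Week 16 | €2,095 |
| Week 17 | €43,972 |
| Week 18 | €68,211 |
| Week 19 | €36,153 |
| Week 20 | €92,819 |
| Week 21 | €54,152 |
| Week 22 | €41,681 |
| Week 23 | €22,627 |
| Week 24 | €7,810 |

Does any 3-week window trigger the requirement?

No

Week 13–Week 15: €163,818 + €25,259 + €18,830 = €207,907 (under)
Week 14–Week 16: €25,259 + €18,830 + €2,095 = €46,184 (under)
Week 15–Week 17: €18,830 + €2,095 + €43,972 = €64,897 (under)
Week 16–Week 18: €2,095 + €43,972 + €68,211 = €114,278 (under)
Week 17–Week 19: €43,972 + €68,211 + €36,153 = €148,336 (under)
Week 18–Week 20: €68,211 + €36,153 + €92,819 = €197,183 (under)
Week 19–Week 21: €36,153 + €92,819 + €54,152 = €183,124 (under)
Week 20–Week 22: €92,819 + €54,152 + €41,681 = €188,652 (under)
Week 21–Week 23: €54,152 + €41,681 + €22,627 = €118,460 (under)
Week 22–Week 24: €41,681 + €22,627 + €7,810 = €72,118 (under)
No window exceeds €229,000.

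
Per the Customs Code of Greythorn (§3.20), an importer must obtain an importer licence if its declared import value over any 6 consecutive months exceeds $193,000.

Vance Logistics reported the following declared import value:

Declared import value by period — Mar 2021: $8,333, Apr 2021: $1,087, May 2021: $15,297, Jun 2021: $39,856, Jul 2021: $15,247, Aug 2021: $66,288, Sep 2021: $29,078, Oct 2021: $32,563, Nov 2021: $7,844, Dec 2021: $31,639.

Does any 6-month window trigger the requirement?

Yes

Mar 2021–Aug 2021: $8,333 + $1,087 + $15,297 + $39,856 + $15,247 + $66,288 = $146,108 (under)
Apr 2021–Sep 2021: $1,087 + $15,297 + $39,856 + $15,247 + $66,288 + $29,078 = $166,853 (under)
May 2021–Oct 2021: $15,297 + $39,856 + $15,247 + $66,288 + $29,078 + $32,563 = $198,329 (over)
Jun 2021–Nov 2021: $39,856 + $15,247 + $66,288 + $29,078 + $32,563 + $7,844 = $190,876 (under)
Jul 2021–Dec 2021: $15,247 + $66,288 + $29,078 + $32,563 + $7,844 + $31,639 = $182,659 (under)
At least one window exceeds $193,000.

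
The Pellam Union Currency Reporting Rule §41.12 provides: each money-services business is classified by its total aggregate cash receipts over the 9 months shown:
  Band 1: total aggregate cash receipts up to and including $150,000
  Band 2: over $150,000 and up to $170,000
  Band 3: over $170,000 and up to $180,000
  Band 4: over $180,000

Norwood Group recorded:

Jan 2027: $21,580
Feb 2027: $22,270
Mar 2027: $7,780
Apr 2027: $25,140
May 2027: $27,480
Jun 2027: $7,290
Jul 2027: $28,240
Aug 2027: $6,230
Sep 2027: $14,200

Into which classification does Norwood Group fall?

Band 2

Total aggregate cash receipts: $21,580 + $22,270 + $7,780 + $25,140 + $27,480 + $7,290 + $28,240 + $6,230 + $14,200 = $160,210.
$150,000 < $160,210 ≤ $170,000, so Band 2 applies.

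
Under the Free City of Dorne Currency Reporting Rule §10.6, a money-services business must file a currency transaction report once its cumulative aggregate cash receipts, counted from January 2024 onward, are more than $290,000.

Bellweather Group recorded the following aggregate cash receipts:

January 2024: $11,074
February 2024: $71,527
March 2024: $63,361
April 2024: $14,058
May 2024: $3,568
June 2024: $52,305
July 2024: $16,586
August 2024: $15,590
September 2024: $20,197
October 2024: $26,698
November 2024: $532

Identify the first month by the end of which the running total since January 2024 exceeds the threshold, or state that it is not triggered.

Through January 2024: $11,074
Through February 2024: $82,601
Through March 2024: $145,962
Through April 2024: $160,020
Through May 2024: $163,588
Through June 2024: $215,893
Through July 2024: $232,479
Through August 2024: $248,069
Through September 2024: $268,266
Through October 2024: $294,964 ← exceeds threshold

October 2024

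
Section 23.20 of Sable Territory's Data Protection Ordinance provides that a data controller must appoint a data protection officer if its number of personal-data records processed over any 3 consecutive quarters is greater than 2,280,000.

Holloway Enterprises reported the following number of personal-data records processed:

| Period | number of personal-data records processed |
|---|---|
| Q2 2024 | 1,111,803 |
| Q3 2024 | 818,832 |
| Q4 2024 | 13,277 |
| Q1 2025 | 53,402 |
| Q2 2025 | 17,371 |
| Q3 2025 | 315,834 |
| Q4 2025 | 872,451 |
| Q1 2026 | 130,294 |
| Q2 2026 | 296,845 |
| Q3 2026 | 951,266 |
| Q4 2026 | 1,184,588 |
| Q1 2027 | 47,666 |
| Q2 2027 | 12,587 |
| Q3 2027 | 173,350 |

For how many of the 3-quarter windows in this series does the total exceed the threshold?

1

Q2 2024–Q4 2024: 1,111,803 + 818,832 + 13,277 = 1,943,912 (under)
Q3 2024–Q1 2025: 818,832 + 13,277 + 53,402 = 885,511 (under)
Q4 2024–Q2 2025: 13,277 + 53,402 + 17,371 = 84,050 (under)
Q1 2025–Q3 2025: 53,402 + 17,371 + 315,834 = 386,607 (under)
Q2 2025–Q4 2025: 17,371 + 315,834 + 872,451 = 1,205,656 (under)
Q3 2025–Q1 2026: 315,834 + 872,451 + 130,294 = 1,318,579 (under)
Q4 2025–Q2 2026: 872,451 + 130,294 + 296,845 = 1,299,590 (under)
Q1 2026–Q3 2026: 130,294 + 296,845 + 951,266 = 1,378,405 (under)
Q2 2026–Q4 2026: 296,845 + 951,266 + 1,184,588 = 2,432,699 (over)
Q3 2026–Q1 2027: 951,266 + 1,184,588 + 47,666 = 2,183,520 (under)
Q4 2026–Q2 2027: 1,184,588 + 47,666 + 12,587 = 1,244,841 (under)
Q1 2027–Q3 2027: 47,666 + 12,587 + 173,350 = 233,603 (under)
1 window exceeds the threshold.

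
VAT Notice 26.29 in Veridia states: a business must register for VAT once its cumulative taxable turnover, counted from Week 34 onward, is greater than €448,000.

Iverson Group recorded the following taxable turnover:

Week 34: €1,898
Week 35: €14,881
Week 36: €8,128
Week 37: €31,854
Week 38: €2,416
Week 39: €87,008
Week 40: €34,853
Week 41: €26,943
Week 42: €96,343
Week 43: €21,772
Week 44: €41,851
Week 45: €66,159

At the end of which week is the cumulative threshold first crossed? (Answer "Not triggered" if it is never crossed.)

Through Week 34: €1,898
Through Week 35: €16,779
Through Week 36: €24,907
Through Week 37: €56,761
Through Week 38: €59,177
Through Week 39: €146,185
Through Week 40: €181,038
Through Week 41: €207,981
Through Week 42: €304,324
Through Week 43: €326,096
Through Week 44: €367,947
Through Week 45: €434,106
Final cumulative total €434,106 ≤ €448,000; the threshold is never exceeded.

Not triggered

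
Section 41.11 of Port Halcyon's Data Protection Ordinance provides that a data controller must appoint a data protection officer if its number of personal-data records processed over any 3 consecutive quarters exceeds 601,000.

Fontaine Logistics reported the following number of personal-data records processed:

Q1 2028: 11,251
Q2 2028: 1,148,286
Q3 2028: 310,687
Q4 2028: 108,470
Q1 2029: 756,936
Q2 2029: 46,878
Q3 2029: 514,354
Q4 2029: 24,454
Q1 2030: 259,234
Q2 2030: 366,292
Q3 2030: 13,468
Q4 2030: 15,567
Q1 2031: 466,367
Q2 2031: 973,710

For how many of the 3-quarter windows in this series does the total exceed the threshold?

9

Q1 2028–Q3 2028: 11,251 + 1,148,286 + 310,687 = 1,470,224 (over)
Q2 2028–Q4 2028: 1,148,286 + 310,687 + 108,470 = 1,567,443 (over)
Q3 2028–Q1 2029: 310,687 + 108,470 + 756,936 = 1,176,093 (over)
Q4 2028–Q2 2029: 108,470 + 756,936 + 46,878 = 912,284 (over)
Q1 2029–Q3 2029: 756,936 + 46,878 + 514,354 = 1,318,168 (over)
Q2 2029–Q4 2029: 46,878 + 514,354 + 24,454 = 585,686 (under)
Q3 2029–Q1 2030: 514,354 + 24,454 + 259,234 = 798,042 (over)
Q4 2029–Q2 2030: 24,454 + 259,234 + 366,292 = 649,980 (over)
Q1 2030–Q3 2030: 259,234 + 366,292 + 13,468 = 638,994 (over)
Q2 2030–Q4 2030: 366,292 + 13,468 + 15,567 = 395,327 (under)
Q3 2030–Q1 2031: 13,468 + 15,567 + 466,367 = 495,402 (under)
Q4 2030–Q2 2031: 15,567 + 466,367 + 973,710 = 1,455,644 (over)
9 windows exceed the threshold.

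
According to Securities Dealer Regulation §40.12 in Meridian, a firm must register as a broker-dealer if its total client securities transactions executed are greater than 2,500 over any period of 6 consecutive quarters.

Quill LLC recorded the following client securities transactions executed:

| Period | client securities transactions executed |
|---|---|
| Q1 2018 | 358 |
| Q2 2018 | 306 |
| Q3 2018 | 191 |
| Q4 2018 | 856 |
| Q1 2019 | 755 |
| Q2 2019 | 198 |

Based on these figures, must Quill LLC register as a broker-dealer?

Yes

Total client securities transactions executed: 358 + 306 + 191 + 856 + 755 + 198 = 2,664.
2,664 > 2,500, so the threshold is exceeded.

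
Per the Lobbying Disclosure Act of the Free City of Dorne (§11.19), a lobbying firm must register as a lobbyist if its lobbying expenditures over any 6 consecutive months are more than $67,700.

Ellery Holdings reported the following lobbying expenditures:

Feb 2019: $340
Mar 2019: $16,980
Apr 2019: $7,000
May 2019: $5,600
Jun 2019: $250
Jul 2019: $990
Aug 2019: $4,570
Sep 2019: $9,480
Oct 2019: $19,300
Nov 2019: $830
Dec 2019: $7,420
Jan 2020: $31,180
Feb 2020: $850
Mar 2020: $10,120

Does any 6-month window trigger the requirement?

Yes

Feb 2019–Jul 2019: $340 + $16,980 + $7,000 + $5,600 + $250 + $990 = $31,160 (under)
Mar 2019–Aug 2019: $16,980 + $7,000 + $5,600 + $250 + $990 + $4,570 = $35,390 (under)
Apr 2019–Sep 2019: $7,000 + $5,600 + $250 + $990 + $4,570 + $9,480 = $27,890 (under)
May 2019–Oct 2019: $5,600 + $250 + $990 + $4,570 + $9,480 + $19,300 = $40,190 (under)
Jun 2019–Nov 2019: $250 + $990 + $4,570 + $9,480 + $19,300 + $830 = $35,420 (under)
Jul 2019–Dec 2019: $990 + $4,570 + $9,480 + $19,300 + $830 + $7,420 = $42,590 (under)
Aug 2019–Jan 2020: $4,570 + $9,480 + $19,300 + $830 + $7,420 + $31,180 = $72,780 (over)
Sep 2019–Feb 2020: $9,480 + $19,300 + $830 + $7,420 + $31,180 + $850 = $69,060 (over)
Oct 2019–Mar 2020: $19,300 + $830 + $7,420 + $31,180 + $850 + $10,120 = $69,700 (over)
At least one window exceeds $67,700.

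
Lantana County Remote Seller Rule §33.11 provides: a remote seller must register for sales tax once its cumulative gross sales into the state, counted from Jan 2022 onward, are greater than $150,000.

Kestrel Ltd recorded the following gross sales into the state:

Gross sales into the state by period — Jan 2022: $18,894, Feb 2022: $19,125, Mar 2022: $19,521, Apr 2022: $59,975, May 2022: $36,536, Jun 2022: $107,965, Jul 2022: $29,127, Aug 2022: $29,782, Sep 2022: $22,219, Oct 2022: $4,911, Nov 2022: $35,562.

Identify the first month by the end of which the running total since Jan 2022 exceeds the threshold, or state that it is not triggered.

May 2022

Through Jan 2022: $18,894
Through Feb 2022: $38,019
Through Mar 2022: $57,540
Through Apr 2022: $117,515
Through May 2022: $154,051 ← exceeds threshold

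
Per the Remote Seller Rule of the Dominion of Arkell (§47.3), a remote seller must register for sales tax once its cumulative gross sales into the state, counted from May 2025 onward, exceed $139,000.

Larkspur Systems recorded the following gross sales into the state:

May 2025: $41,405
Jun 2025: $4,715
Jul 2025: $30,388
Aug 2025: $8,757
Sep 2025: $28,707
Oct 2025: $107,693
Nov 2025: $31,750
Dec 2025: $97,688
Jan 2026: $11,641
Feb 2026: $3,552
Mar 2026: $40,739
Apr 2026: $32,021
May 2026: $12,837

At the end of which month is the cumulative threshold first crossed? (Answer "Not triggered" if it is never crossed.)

Through May 2025: $41,405
Through Jun 2025: $46,120
Through Jul 2025: $76,508
Through Aug 2025: $85,265
Through Sep 2025: $113,972
Through Oct 2025: $221,665 ← exceeds threshold

Oct 2025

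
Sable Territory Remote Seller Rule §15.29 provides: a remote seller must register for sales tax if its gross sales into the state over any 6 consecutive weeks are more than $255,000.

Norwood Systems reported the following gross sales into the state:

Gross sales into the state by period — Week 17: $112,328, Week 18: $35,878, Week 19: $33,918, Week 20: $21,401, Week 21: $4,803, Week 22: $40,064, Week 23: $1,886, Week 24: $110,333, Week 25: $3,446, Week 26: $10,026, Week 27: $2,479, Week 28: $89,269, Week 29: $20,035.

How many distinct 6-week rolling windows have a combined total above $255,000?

0

Week 17–Week 22: $112,328 + $35,878 + $33,918 + $21,401 + $4,803 + $40,064 = $248,392 (under)
Week 18–Week 23: $35,878 + $33,918 + $21,401 + $4,803 + $40,064 + $1,886 = $137,950 (under)
Week 19–Week 24: $33,918 + $21,401 + $4,803 + $40,064 + $1,886 + $110,333 = $212,405 (under)
Week 20–Week 25: $21,401 + $4,803 + $40,064 + $1,886 + $110,333 + $3,446 = $181,933 (under)
Week 21–Week 26: $4,803 + $40,064 + $1,886 + $110,333 + $3,446 + $10,026 = $170,558 (under)
Week 22–Week 27: $40,064 + $1,886 + $110,333 + $3,446 + $10,026 + $2,479 = $168,234 (under)
Week 23–Week 28: $1,886 + $110,333 + $3,446 + $10,026 + $2,479 + $89,269 = $217,439 (under)
Week 24–Week 29: $110,333 + $3,446 + $10,026 + $2,479 + $89,269 + $20,035 = $235,588 (under)
0 windows exceed the threshold.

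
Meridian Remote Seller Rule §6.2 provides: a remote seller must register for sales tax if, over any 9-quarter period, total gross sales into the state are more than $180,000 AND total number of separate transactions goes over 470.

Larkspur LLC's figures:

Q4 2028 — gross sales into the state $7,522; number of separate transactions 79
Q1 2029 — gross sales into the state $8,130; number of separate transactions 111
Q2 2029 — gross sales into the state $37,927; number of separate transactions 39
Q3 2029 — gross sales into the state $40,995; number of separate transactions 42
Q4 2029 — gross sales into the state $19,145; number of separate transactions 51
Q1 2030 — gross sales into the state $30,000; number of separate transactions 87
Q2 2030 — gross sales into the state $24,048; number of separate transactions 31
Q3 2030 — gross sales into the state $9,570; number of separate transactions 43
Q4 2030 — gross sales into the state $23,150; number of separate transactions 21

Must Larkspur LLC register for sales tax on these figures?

Total gross sales into the state: $7,522 + $8,130 + $37,927 + $40,995 + $19,145 + $30,000 + $24,048 + $9,570 + $23,150 = $200,487 (> $180,000).
Total number of separate transactions: 79 + 111 + 39 + 42 + 51 + 87 + 31 + 43 + 21 = 504 (> 470).
The test is 'and': both thresholds are exceeded.

Yes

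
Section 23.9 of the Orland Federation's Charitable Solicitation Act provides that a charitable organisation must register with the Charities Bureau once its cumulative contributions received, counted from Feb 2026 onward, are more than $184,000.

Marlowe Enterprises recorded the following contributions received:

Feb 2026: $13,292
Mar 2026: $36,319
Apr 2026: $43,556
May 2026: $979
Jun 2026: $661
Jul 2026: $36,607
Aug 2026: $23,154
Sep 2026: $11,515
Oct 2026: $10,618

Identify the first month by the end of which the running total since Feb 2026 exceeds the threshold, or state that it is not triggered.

Through Feb 2026: $13,292
Through Mar 2026: $49,611
Through Apr 2026: $93,167
Through May 2026: $94,146
Through Jun 2026: $94,807
Through Jul 2026: $131,414
Through Aug 2026: $154,568
Through Sep 2026: $166,083
Through Oct 2026: $176,701
Final cumulative total $176,701 ≤ $184,000; the threshold is never exceeded.

Not triggered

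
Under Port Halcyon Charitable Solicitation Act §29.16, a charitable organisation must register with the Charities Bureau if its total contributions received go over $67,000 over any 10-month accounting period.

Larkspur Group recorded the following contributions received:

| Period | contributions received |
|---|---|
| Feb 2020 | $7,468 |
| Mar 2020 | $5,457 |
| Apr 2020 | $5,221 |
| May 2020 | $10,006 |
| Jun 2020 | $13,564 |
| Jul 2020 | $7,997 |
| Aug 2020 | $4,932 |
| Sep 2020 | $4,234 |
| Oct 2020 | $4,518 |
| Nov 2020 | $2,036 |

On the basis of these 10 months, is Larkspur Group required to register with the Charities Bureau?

Total contributions received: $7,468 + $5,457 + $5,221 + $10,006 + $13,564 + $7,997 + $4,932 + $4,234 + $4,518 + $2,036 = $65,433.
$65,433 ≤ $67,000, so the threshold is not exceeded.

No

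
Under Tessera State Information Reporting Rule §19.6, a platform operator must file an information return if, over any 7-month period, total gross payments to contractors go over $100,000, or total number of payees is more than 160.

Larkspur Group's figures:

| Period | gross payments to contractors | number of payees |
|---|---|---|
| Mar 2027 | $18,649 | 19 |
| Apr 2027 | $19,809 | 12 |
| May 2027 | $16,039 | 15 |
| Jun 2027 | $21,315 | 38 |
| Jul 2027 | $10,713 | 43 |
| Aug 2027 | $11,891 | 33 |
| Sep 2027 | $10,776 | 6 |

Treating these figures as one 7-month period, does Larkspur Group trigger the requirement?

Yes

Total gross payments to contractors: $18,649 + $19,809 + $16,039 + $21,315 + $10,713 + $11,891 + $10,776 = $109,192 (> $100,000).
Total number of payees: 19 + 12 + 15 + 38 + 43 + 33 + 6 = 166 (> 160).
The test is 'or': at least one threshold is exceeded.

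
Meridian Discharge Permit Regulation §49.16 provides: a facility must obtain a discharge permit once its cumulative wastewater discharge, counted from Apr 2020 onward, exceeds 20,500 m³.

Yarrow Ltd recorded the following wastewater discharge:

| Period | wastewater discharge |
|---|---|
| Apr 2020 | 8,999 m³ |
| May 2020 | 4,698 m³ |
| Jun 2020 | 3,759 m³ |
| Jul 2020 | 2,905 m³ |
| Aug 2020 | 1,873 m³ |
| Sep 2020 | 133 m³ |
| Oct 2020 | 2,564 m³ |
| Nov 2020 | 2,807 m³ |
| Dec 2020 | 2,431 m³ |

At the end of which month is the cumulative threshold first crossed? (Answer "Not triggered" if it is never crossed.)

Through Apr 2020: 8,999 m³
Through May 2020: 13,697 m³
Through Jun 2020: 17,456 m³
Through Jul 2020: 20,361 m³
Through Aug 2020: 22,234 m³ ← exceeds threshold

Aug 2020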